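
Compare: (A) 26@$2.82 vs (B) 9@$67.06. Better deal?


Deal A: $2.82/26 = $0.1085/unit
Deal B: $67.06/9 = $7.4511/unit
A is cheaper per unit
= Deal A

Deal A


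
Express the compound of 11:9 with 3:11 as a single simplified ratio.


Compound ratio = (11×3) : (9×11)
= 33:99
GCD = 33
= 1:3

1:3


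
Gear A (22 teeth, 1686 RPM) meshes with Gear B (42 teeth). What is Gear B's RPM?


Gear ratio = 22:42 = 11:21
RPM_B = RPM_A × (teeth_A / teeth_B)
= 1686 × (22/42)
= 883.1 RPM

883.1 RPM


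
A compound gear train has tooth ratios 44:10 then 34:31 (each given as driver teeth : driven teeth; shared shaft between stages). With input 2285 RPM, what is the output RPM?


Stage 1: RPM_B = RPM_A × t_A/t_B = 2285 × 44/10 = 100540/10 = 10054.00
B and C share a shaft → RPM_C = RPM_B
Stage 2: RPM_D = RPM_C × t_C/t_D = RPM_A × (t_A×t_C)/(t_B×t_D)
Overall ratio = (44×34)/(10×31) = 1496/310
RPM_D = 2285 × 1496/310 = 3418360/310
≈ 11026.97 RPM

11026.97 RPM


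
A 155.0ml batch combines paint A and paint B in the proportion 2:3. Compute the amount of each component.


Total parts = 2 + 3 = 5
paint A: 155.0 × 2/5 = 62.0ml
paint B: 155.0 × 3/5 = 93.0ml
= 62.0ml and 93.0ml

62.0ml and 93.0ml


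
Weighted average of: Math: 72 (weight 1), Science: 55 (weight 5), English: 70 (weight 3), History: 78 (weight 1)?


Numerator = 72×1 + 55×5 + 70×3 + 78×1
= 72 + 275 + 210 + 78
= 635
Total weight = 10
Weighted avg = 635/10
= 63.50

63.50


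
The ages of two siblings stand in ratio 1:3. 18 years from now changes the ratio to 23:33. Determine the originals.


Let A = 1k, B = 3k.
(1k + 18) / (3k + 18) = 23/33
Cross-multiply: 33(1k + 18) = 23(3k + 18)
33k + 594 = 69k + 414
33k - 69k = 414 - 594
-36k = -180
k = -180/-36 = 5
A = 1×5 = 5, B = 3×5 = 15
= A = 5, B = 15

A = 5, B = 15


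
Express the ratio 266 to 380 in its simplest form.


GCD(266, 380) = 38
266/38 : 380/38
= 7:10

7:10


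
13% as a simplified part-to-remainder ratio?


13% means 13 parts out of 100; remainder = 87
Part : remainder = 13:87
GCD = 1
= 13:87

13:87


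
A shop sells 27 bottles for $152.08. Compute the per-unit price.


Unit rate = total / quantity
= 152.08 / 27
= $5.63 per unit

$5.63 per unit


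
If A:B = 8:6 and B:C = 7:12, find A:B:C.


Match B: multiply A:B by 7 → 56:42
Multiply B:C by 6 → 42:72
Combined: 56:42:72
GCD = 2
= 28:21:36

28:21:36


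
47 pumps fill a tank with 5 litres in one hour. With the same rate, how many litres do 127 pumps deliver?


Direct proportion: y/x = constant
k = 5/47 ≈ 0.1064
y₂ = k × 127 = 5 × 127 / 47 = 635/47
≈ 13.51

13.51


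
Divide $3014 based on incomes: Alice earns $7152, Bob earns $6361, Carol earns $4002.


Total income = 7152 + 6361 + 4002 = $17515
Alice: $3014 × 7152/17515 = $1230.72
Bob: $3014 × 6361/17515 = $1094.61
Carol: $3014 × 4002/17515 = $688.67
= Alice: $1230.72, Bob: $1094.61, Carol: $688.67

Alice: $1230.72, Bob: $1094.61, Carol: $688.67


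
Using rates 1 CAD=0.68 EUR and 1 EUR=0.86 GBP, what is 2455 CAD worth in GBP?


Step 1: 2455 CAD × 0.68 = 1669.40 EUR
Step 2: 1669.40 EUR × 0.86 = 1435.68 GBP
Implied rate CAD→GBP = 0.68 × 0.86 = 0.5848
= 1435.68 GBP

1435.68 GBP


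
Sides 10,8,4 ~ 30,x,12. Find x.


Scale factor = 30/10 = 3
Missing side = 8 × 3
= 24.0

24.0


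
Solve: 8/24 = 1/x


Cross multiply: 8 × x = 24 × 1
8x = 24
x = 24 / 8
= 3.00

3.00


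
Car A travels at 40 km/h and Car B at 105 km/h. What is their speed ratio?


Ratio = 40:105
GCD = 5
Simplified = 8:21
Time ratio (same distance) = 21:8
Speed ratio = 8:21

8:21


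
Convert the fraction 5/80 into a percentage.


Percentage = (part / whole) × 100
= (5 / 80) × 100
= 6.25%

6.25%


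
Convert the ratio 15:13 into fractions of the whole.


Total parts = 15 + 13 = 28
First part: 15/28 = 15/28
Second part: 13/28 = 13/28
= 15/28 and 13/28

15/28 and 13/28


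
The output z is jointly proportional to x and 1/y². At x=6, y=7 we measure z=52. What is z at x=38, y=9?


z = k·x/y²
Solve for k using the known point: k = z·y²/x = 52×49/6 = 2548/6 ≈ 424.6667
Now evaluate at x=38, y=9:
z = k × 38 / 81 = (2548 × 38) / (6 × 81) = 96824/486
≈ 199.2263

199.2263


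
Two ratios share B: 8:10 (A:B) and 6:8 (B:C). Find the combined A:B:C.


Match B: multiply A:B by 6 → 48:60
Multiply B:C by 10 → 60:80
Combined: 48:60:80
GCD = 4
= 12:15:20

12:15:20


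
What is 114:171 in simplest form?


GCD(114, 171) = 57
114/57 : 171/57
= 2:3

2:3


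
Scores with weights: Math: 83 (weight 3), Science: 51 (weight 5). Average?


Numerator = 83×3 + 51×5
= 249 + 255
= 504
Total weight = 8
Weighted avg = 504/8
= 63.00

63.00


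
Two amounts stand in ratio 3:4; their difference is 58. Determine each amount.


Let A = 3k, B = 4k.
4k - 3k = 58
1k = 58 → k = 58/1 = 58
A = 3×58 = 174, B = 4×58 = 232
= A = 174, B = 232

A = 174, B = 232


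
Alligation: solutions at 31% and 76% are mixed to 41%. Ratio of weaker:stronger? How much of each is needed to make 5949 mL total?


Let x parts of 31% mix with y parts of 76%.
31x + 76y = 41(x + y)
31x + 76y = 41x + 41y
x(31 - 41) = y(41 - 76)
x/y = (76 - 41)/(41 - 31) = 35/10
Simplify: 7:2
Total parts = 9; one part = 5949/9 = 661.00 mL
31% solution: 7×661.00 = 4627.00 mL
76% solution: 2×661.00 = 1322.00 mL
= ratio 7:2; 4627.00 mL and 1322.00 mL

ratio 7:2; 4627.00 mL and 1322.00 mL


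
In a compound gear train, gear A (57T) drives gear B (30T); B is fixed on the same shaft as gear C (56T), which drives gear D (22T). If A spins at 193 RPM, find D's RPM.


Stage 1: RPM_B = RPM_A × t_A/t_B = 193 × 57/30 = 11001/30 = 366.70
B and C share a shaft → RPM_C = RPM_B
Stage 2: RPM_D = RPM_C × t_C/t_D = RPM_A × (t_A×t_C)/(t_B×t_D)
Overall ratio = (57×56)/(30×22) = 3192/660
RPM_D = 193 × 3192/660 = 616056/660
≈ 933.42 RPM

933.42 RPM


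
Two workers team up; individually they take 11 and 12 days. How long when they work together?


Rate of A = 1/11 per day
Rate of B = 1/12 per day
Combined rate = 1/11 + 1/12 = 23/132 ≈ 0.1742 per day
Days = 1 / combined rate = 132/23
≈ 5.74 days

5.74 days


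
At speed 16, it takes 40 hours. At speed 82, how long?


Inverse proportion: x × y = constant
k = 16 × 40 = 640
y₂ = k / 82 = 640 / 82
= 7.80

7.80


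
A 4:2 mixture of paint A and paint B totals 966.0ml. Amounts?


Total parts = 4 + 2 = 6
paint A: 966.0 × 4/6 = 644.0ml
paint B: 966.0 × 2/6 = 322.0ml
= 644.0ml and 322.0ml

644.0ml and 322.0ml


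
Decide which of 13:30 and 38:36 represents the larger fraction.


13/30 = 0.4333
38/36 = 1.0556
0.4333 < 1.0556, so 13:30 is less
= 38:36

38:36


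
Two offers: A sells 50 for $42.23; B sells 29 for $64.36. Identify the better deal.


Deal A: $42.23/50 = $0.8446/unit
Deal B: $64.36/29 = $2.2193/unit
A is cheaper per unit
= Deal A

Deal A


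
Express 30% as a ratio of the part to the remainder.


30% means 30 parts out of 100; remainder = 70
Part : remainder = 30:70
GCD = 10
= 3:7

3:7


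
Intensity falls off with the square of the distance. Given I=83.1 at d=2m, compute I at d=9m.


I₁d₁² = I₂d₂²
I₂ = I₁ × (d₁/d₂)²
= 83.1 × (2/9)²
= 83.1 × 4/81
= 332.4/81
≈ 4.1037

4.1037


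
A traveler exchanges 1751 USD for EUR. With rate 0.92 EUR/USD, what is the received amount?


Amount × rate = 1751 × 0.92
= 1610.92 EUR

1610.92 EUR


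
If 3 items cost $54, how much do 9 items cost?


Direct proportion: y/x = constant
k = 54/3 = 18.0000
y₂ = k × 9 = 54 × 9 / 3 = 486/3
= 162.00

162.00


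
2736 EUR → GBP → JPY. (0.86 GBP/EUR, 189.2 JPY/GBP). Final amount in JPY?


Step 1: 2736 EUR × 0.86 = 2352.96 GBP
Step 2: 2352.96 GBP × 189.2 = 445180.03 JPY
Implied rate EUR→JPY = 0.86 × 189.2 = 162.7120
= 445180.03 JPY

445180.03 JPY


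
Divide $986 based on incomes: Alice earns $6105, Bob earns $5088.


Total income = 6105 + 5088 = $11193
Alice: $986 × 6105/11193 = $537.79
Bob: $986 × 5088/11193 = $448.21
= Alice: $537.79, Bob: $448.21

Alice: $537.79, Bob: $448.21


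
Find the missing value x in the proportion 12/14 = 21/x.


Cross multiply: 12 × x = 14 × 21
12x = 294
x = 294 / 12
= 24.50

24.50


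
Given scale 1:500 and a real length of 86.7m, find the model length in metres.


Model size = real / scale
= 86.7 / 500
= 0.1734 m

0.1734 m


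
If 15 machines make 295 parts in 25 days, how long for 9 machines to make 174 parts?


Days ∝ work / workers, so d₂ = d₁ × (m₁/m₂) × (w₂/w₁)
Workers factor (inverse): 15/9 ≈ 1.6667
Work factor (direct): 174/295 ≈ 0.5898
d₂ = 25 × 15/9 × 174/295 = (25 × 15 × 174) / (9 × 295) = 65250/2655
≈ 24.58 days

24.58 days


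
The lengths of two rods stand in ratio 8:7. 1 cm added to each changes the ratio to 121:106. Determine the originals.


Let A = 8k, B = 7k.
(8k + 1) / (7k + 1) = 121/106
Cross-multiply: 106(8k + 1) = 121(7k + 1)
848k + 106 = 847k + 121
848k - 847k = 121 - 106
1k = 15
k = 15/1 = 15
A = 8×15 = 120, B = 7×15 = 105
= A = 120, B = 105

A = 120, B = 105


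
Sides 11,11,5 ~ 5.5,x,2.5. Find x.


Scale factor = 5.5/11 = 0.5
Missing side = 11 × 0.5
= 5.5

5.5


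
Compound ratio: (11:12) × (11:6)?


Compound ratio = (11×11) : (12×6)
= 121:72
GCD = 1
= 121:72

121:72


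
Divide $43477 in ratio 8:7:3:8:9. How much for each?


Total parts = 8 + 7 + 3 + 8 + 9 = 35
Part 1: 43477 × 8/35 = 9937.60
Part 2: 43477 × 7/35 = 8695.40
Part 3: 43477 × 3/35 = 3726.60
Part 4: 43477 × 8/35 = 9937.60
Part 5: 43477 × 9/35 = 11179.80
= Part 1: $9937.60, Part 2: $8695.40, Part 3: $3726.60, Part 4: $9937.60, Part 5: $11179.80

Part 1: $9937.60, Part 2: $8695.40, Part 3: $3726.60, Part 4: $9937.60, Part 5: $11179.80


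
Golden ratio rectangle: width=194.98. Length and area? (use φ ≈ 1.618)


φ = (1 + √5) / 2 ≈ 1.618
Length = width × φ = 194.98 × 1.618 = 315.47764
≈ 315.48
Area = width × length = 194.98 × 315.47764 = 61511.8302472 ≈ 61511.83
= Length: 315.48, Area: 61511.83

Length: 315.48, Area: 61511.83


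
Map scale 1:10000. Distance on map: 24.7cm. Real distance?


Real distance = map distance × scale
= 24.7cm × 10000
= 247000 cm = 2470.0 m
= 2.470 km

2.470 km


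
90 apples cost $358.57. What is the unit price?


Unit rate = total / quantity
= 358.57 / 90
= $3.98 per unit

$3.98 per unit


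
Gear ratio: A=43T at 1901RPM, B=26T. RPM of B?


Gear ratio = 43:26 = 43:26
RPM_B = RPM_A × (teeth_A / teeth_B)
= 1901 × (43/26)
= 3144.0 RPM

3144.0 RPM


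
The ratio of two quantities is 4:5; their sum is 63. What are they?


Let A = 4k, B = 5k.
4k + 5k = 63
9k = 63 → k = 63/9 = 7
A = 4×7 = 28, B = 5×7 = 35
= A = 28, B = 35

A = 28, B = 35


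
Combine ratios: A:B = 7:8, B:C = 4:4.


Match B: multiply A:B by 4 → 28:32
Multiply B:C by 8 → 32:32
Combined: 28:32:32
GCD = 4
= 7:8:8

7:8:8


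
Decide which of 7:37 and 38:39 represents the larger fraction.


7/37 = 0.1892
38/39 = 0.9744
0.1892 < 0.9744, so 7:37 is less
= 38:39

38:39


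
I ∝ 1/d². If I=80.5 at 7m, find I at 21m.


I₁d₁² = I₂d₂²
I₂ = I₁ × (d₁/d₂)²
= 80.5 × (7/21)²
= 80.5 × 49/441
= 3944.5/441
≈ 8.9444

8.9444


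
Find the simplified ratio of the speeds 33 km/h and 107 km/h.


Ratio = 33:107
GCD = 1
Simplified = 33:107
Time ratio (same distance) = 107:33
Speed ratio = 33:107

33:107


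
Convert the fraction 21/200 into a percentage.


Percentage = (part / whole) × 100
= (21 / 200) × 100
= 10.50%

10.50%


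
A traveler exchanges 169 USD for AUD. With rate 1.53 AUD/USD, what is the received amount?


Amount × rate = 169 × 1.53
= 258.57 AUD

258.57 AUD


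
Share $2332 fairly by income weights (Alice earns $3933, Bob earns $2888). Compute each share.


Total income = 3933 + 2888 = $6821
Alice: $2332 × 3933/6821 = $1344.64
Bob: $2332 × 2888/6821 = $987.36
= Alice: $1344.64, Bob: $987.36

Alice: $1344.64, Bob: $987.36


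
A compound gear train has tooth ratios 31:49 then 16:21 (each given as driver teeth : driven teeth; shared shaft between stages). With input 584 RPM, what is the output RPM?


Stage 1: RPM_B = RPM_A × t_A/t_B = 584 × 31/49 = 18104/49 ≈ 369.47
B and C share a shaft → RPM_C = RPM_B
Stage 2: RPM_D = RPM_C × t_C/t_D = RPM_A × (t_A×t_C)/(t_B×t_D)
Overall ratio = (31×16)/(49×21) = 496/1029
RPM_D = 584 × 496/1029 = 289664/1029
≈ 281.50 RPM

281.50 RPM


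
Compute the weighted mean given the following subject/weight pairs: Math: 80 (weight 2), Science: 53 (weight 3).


Numerator = 80×2 + 53×3
= 160 + 159
= 319
Total weight = 5
Weighted avg = 319/5
= 63.80

63.80


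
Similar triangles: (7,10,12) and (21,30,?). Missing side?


Scale factor = 21/7 = 3
Missing side = 12 × 3
= 36.0

36.0


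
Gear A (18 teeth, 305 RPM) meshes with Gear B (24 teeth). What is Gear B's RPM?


Gear ratio = 18:24 = 3:4
RPM_B = RPM_A × (teeth_A / teeth_B)
= 305 × (18/24)
= 228.8 RPM

228.8 RPM


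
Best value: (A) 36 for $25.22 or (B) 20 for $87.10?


Deal A: $25.22/36 = $0.7006/unit
Deal B: $87.10/20 = $4.3550/unit
A is cheaper per unit
= Deal A

Deal A


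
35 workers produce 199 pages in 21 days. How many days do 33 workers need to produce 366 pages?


Days ∝ work / workers, so d₂ = d₁ × (m₁/m₂) × (w₂/w₁)
Workers factor (inverse): 35/33 ≈ 1.0606
Work factor (direct): 366/199 ≈ 1.8392
d₂ = 21 × 35/33 × 366/199 = (21 × 35 × 366) / (33 × 199) = 269010/6567
≈ 40.96 days

40.96 days


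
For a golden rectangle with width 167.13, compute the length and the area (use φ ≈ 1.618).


φ = (1 + √5) / 2 ≈ 1.618
Length = width × φ = 167.13 × 1.618 = 270.41634
≈ 270.42
Area = width × length = 167.13 × 270.41634 = 45194.6829042 ≈ 45194.68
= Length: 270.42, Area: 45194.68

Length: 270.42, Area: 45194.68


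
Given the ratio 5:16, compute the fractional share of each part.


Total parts = 5 + 16 = 21
First part: 5/21 = 5/21
Second part: 16/21 = 16/21
= 5/21 and 16/21

5/21 and 16/21


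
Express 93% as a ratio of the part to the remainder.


93% means 93 parts out of 100; remainder = 7
Part : remainder = 93:7
GCD = 1
= 93:7

93:7


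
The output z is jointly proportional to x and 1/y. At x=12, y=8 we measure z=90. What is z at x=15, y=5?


z = k·x/y
Solve for k using the known point: k = z·y/x = 90×8/12 = 720/12 = 60.0000
Now evaluate at x=15, y=5:
z = k × 15 / 5 = (720 × 15) / (12 × 5) = 10800/60
= 180.0000

180.0000


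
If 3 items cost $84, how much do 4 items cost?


Direct proportion: y/x = constant
k = 84/3 = 28.0000
y₂ = k × 4 = 84 × 4 / 3 = 336/3
= 112.00

112.00


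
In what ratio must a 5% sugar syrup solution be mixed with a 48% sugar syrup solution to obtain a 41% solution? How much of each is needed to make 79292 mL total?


Let x parts of 5% mix with y parts of 48%.
5x + 48y = 41(x + y)
5x + 48y = 41x + 41y
x(5 - 41) = y(41 - 48)
x/y = (48 - 41)/(41 - 5) = 7/36
Simplify: 7:36
Total parts = 43; one part = 79292/43 = 1844.00 mL
5% solution: 7×1844.00 = 12908.00 mL
48% solution: 36×1844.00 = 66384.00 mL
= ratio 7:36; 12908.00 mL and 66384.00 mL

ratio 7:36; 12908.00 mL and 66384.00 mL


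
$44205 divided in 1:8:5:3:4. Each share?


Total parts = 1 + 8 + 5 + 3 + 4 = 21
Part 1: 44205 × 1/21 = 2105.00
Part 2: 44205 × 8/21 = 16840.00
Part 3: 44205 × 5/21 = 10525.00
Part 4: 44205 × 3/21 = 6315.00
Part 5: 44205 × 4/21 = 8420.00
= Part 1: $2105.00, Part 2: $16840.00, Part 3: $10525.00, Part 4: $6315.00, Part 5: $8420.00

Part 1: $2105.00, Part 2: $16840.00, Part 3: $10525.00, Part 4: $6315.00, Part 5: $8420.00


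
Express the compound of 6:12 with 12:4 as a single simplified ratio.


Compound ratio = (6×12) : (12×4)
= 72:48
GCD = 24
= 3:2

3:2


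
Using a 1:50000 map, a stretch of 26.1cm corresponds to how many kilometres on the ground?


Real distance = map distance × scale
= 26.1cm × 50000
= 1305000 cm = 13050.0 m
= 13.050 km

13.050 km


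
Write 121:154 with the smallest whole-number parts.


GCD(121, 154) = 11
121/11 : 154/11
= 11:14

11:14


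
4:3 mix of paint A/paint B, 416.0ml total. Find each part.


Total parts = 4 + 3 = 7
paint A: 416.0 × 4/7 = 237.7ml
paint B: 416.0 × 3/7 = 178.3ml
= 237.7ml and 178.3ml

237.7ml and 178.3ml


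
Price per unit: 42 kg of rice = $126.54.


Unit rate = total / quantity
= 126.54 / 42
= $3.01 per unit

$3.01 per unit


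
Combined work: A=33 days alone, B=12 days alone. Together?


Rate of A = 1/33 per day
Rate of B = 1/12 per day
Combined rate = 1/33 + 1/12 = 45/396 ≈ 0.1136 per day
Days = 1 / combined rate = 396/45
= 8.80 days

8.80 days


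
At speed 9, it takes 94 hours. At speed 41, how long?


Inverse proportion: x × y = constant
k = 9 × 94 = 846
y₂ = k / 41 = 846 / 41
= 20.63

20.63


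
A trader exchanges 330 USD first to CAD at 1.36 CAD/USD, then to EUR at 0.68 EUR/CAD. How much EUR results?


Step 1: 330 USD × 1.36 = 448.80 CAD
Step 2: 448.80 CAD × 0.68 = 305.18 EUR
Implied rate USD→EUR = 1.36 × 0.68 = 0.9248
= 305.18 EUR

305.18 EUR


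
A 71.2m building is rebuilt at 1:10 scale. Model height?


Model size = real / scale
= 71.2 / 10
= 7.1200 m

7.1200 m


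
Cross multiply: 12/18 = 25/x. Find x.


Cross multiply: 12 × x = 18 × 25
12x = 450
x = 450 / 12
= 37.50

37.50


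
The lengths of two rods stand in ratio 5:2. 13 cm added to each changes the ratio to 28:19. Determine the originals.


Let A = 5k, B = 2k.
(5k + 13) / (2k + 13) = 28/19
Cross-multiply: 19(5k + 13) = 28(2k + 13)
95k + 247 = 56k + 364
95k - 56k = 364 - 247
39k = 117
k = 117/39 = 3
A = 5×3 = 15, B = 2×3 = 6
= A = 15, B = 6

A = 15, B = 6


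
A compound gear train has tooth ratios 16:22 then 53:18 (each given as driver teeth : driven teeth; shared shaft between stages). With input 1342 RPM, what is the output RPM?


Stage 1: RPM_B = RPM_A × t_A/t_B = 1342 × 16/22 = 21472/22 = 976.00
B and C share a shaft → RPM_C = RPM_B
Stage 2: RPM_D = RPM_C × t_C/t_D = RPM_A × (t_A×t_C)/(t_B×t_D)
Overall ratio = (16×53)/(22×18) = 848/396
RPM_D = 1342 × 848/396 = 1138016/396
≈ 2873.78 RPM

2873.78 RPM


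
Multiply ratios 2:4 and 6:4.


Compound ratio = (2×6) : (4×4)
= 12:16
GCD = 4
= 3:4

3:4


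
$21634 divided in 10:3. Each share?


Total parts = 10 + 3 = 13
Part 1: 21634 × 10/13 = 16641.54
Part 2: 21634 × 3/13 = 4992.46
= Part 1: $16641.54, Part 2: $4992.46

Part 1: $16641.54, Part 2: $4992.46


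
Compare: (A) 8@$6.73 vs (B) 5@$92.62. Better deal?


Deal A: $6.73/8 = $0.8413/unit
Deal B: $92.62/5 = $18.5240/unit
A is cheaper per unit
= Deal A

Deal A


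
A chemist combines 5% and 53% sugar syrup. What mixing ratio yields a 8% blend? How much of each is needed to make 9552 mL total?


Let x parts of 5% mix with y parts of 53%.
5x + 53y = 8(x + y)
5x + 53y = 8x + 8y
x(5 - 8) = y(8 - 53)
x/y = (53 - 8)/(8 - 5) = 45/3
Simplify: 15:1
Total parts = 16; one part = 9552/16 = 597.00 mL
5% solution: 15×597.00 = 8955.00 mL
53% solution: 1×597.00 = 597.00 mL
= ratio 15:1; 8955.00 mL and 597.00 mL

ratio 15:1; 8955.00 mL and 597.00 mL


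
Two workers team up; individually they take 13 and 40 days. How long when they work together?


Rate of A = 1/13 per day
Rate of B = 1/40 per day
Combined rate = 1/13 + 1/40 = 53/520 ≈ 0.1019 per day
Days = 1 / combined rate = 520/53
≈ 9.81 days

9.81 days


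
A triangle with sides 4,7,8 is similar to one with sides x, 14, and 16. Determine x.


Scale factor = 14/7 = 2
Missing side = 4 × 2
= 8.0

8.0


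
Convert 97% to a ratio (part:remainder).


97% means 97 parts out of 100; remainder = 3
Part : remainder = 97:3
GCD = 1
= 97:3

97:3


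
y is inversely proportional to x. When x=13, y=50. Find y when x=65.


Inverse proportion: x × y = constant
k = 13 × 50 = 650
y₂ = k / 65 = 650 / 65
= 10.00

10.00


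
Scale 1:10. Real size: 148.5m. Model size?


Model size = real / scale
= 148.5 / 10
= 14.8500 m

14.8500 m


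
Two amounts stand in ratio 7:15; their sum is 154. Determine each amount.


Let A = 7k, B = 15k.
7k + 15k = 154
22k = 154 → k = 154/22 = 7
A = 7×7 = 49, B = 15×7 = 105
= A = 49, B = 105

A = 49, B = 105


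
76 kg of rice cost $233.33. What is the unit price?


Unit rate = total / quantity
= 233.33 / 76
= $3.07 per unit

$3.07 per unit


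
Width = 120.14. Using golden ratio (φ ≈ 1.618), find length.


φ = (1 + √5) / 2 ≈ 1.618
Length = width × φ = 120.14 × 1.618 = 194.38652
≈ 194.39

194.39


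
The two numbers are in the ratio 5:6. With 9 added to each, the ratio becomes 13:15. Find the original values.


Let A = 5k, B = 6k.
(5k + 9) / (6k + 9) = 13/15
Cross-multiply: 15(5k + 9) = 13(6k + 9)
75k + 135 = 78k + 117
75k - 78k = 117 - 135
-3k = -18
k = -18/-3 = 6
A = 5×6 = 30, B = 6×6 = 36
= A = 30, B = 36

A = 30, B = 36


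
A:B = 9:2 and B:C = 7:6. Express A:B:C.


Match B: multiply A:B by 7 → 63:14
Multiply B:C by 2 → 14:12
Combined: 63:14:12
GCD = 1
= 63:14:12

63:14:12


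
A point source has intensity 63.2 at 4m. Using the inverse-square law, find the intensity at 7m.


I₁d₁² = I₂d₂²
I₂ = I₁ × (d₁/d₂)²
= 63.2 × (4/7)²
= 63.2 × 16/49
= 1011.2/49
≈ 20.6367

20.6367


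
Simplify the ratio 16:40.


GCD(16, 40) = 8
16/8 : 40/8
= 2:5

2:5


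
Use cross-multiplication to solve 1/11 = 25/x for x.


Cross multiply: 1 × x = 11 × 25
1x = 275
x = 275 / 1
= 275.00

275.00


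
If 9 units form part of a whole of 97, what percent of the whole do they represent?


Percentage = (part / whole) × 100
= (9 / 97) × 100
≈ 9.28%

9.28%


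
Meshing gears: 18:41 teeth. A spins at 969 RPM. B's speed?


Gear ratio = 18:41 = 18:41
RPM_B = RPM_A × (teeth_A / teeth_B)
= 969 × (18/41)
= 425.4 RPM

425.4 RPM


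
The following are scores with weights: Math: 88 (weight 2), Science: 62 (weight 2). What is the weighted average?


Numerator = 88×2 + 62×2
= 176 + 124
= 300
Total weight = 4
Weighted avg = 300/4
= 75.00

75.00


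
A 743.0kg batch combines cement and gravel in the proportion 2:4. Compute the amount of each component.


Total parts = 2 + 4 = 6
cement: 743.0 × 2/6 = 247.7kg
gravel: 743.0 × 4/6 = 495.3kg
= 247.7kg and 495.3kg

247.7kg and 495.3kg


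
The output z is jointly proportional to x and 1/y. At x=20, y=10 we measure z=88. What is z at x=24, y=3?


z = k·x/y
Solve for k using the known point: k = z·y/x = 88×10/20 = 880/20 = 44.0000
Now evaluate at x=24, y=3:
z = k × 24 / 3 = (880 × 24) / (20 × 3) = 21120/60
= 352.0000

352.0000


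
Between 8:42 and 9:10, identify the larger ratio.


8/42 = 0.1905
9/10 = 0.9000
0.1905 < 0.9000, so 8:42 is less
= 9:10

9:10


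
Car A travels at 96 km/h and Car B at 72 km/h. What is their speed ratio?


Ratio = 96:72
GCD = 24
Simplified = 4:3
Time ratio (same distance) = 3:4
Speed ratio = 4:3

4:3


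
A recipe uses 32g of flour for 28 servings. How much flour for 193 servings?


Direct proportion: y/x = constant
k = 32/28 ≈ 1.1429
y₂ = k × 193 = 32 × 193 / 28 = 6176/28
≈ 220.57

220.57


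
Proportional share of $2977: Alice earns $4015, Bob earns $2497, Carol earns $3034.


Total income = 4015 + 2497 + 3034 = $9546
Alice: $2977 × 4015/9546 = $1252.11
Bob: $2977 × 2497/9546 = $778.71
Carol: $2977 × 3034/9546 = $946.18
= Alice: $1252.11, Bob: $778.71, Carol: $946.18

Alice: $1252.11, Bob: $778.71, Carol: $946.18


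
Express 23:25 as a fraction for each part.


Total parts = 23 + 25 = 48
First part: 23/48 = 23/48
Second part: 25/48 = 25/48
= 23/48 and 25/48

23/48 and 25/48


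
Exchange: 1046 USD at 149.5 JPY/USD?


Amount × rate = 1046 × 149.5
= 156377.00 JPY

156377.00 JPY


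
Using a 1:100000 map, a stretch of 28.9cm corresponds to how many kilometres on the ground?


Real distance = map distance × scale
= 28.9cm × 100000
= 2890000 cm = 28900.0 m
= 28.900 km

28.900 km


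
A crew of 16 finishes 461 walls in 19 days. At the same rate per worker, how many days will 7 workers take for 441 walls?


Days ∝ work / workers, so d₂ = d₁ × (m₁/m₂) × (w₂/w₁)
Workers factor (inverse): 16/7 ≈ 2.2857
Work factor (direct): 441/461 ≈ 0.9566
d₂ = 19 × 16/7 × 441/461 = (19 × 16 × 441) / (7 × 461) = 134064/3227
≈ 41.54 days

41.54 days


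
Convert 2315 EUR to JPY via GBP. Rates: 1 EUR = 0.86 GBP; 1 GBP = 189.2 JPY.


Step 1: 2315 EUR × 0.86 = 1990.90 GBP
Step 2: 1990.90 GBP × 189.2 = 376678.28 JPY
Implied rate EUR→JPY = 0.86 × 189.2 = 162.7120
= 376678.28 JPY

376678.28 JPY


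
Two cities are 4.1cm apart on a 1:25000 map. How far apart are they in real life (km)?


Real distance = map distance × scale
= 4.1cm × 25000
= 102500 cm = 1025.0 m
= 1.025 km

1.025 km


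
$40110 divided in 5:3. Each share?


Total parts = 5 + 3 = 8
Part 1: 40110 × 5/8 = 25068.75
Part 2: 40110 × 3/8 = 15041.25
= Part 1: $25068.75, Part 2: $15041.25

Part 1: $25068.75, Part 2: $15041.25


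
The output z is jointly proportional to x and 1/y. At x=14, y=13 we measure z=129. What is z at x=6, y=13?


z = k·x/y
Solve for k using the known point: k = z·y/x = 129×13/14 = 1677/14 ≈ 119.7857
Now evaluate at x=6, y=13:
z = k × 6 / 13 = (1677 × 6) / (14 × 13) = 10062/182
≈ 55.2857

55.2857


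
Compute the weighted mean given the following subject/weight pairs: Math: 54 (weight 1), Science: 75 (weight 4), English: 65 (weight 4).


Numerator = 54×1 + 75×4 + 65×4
= 54 + 300 + 260
= 614
Total weight = 9
Weighted avg = 614/9
= 68.22

68.22


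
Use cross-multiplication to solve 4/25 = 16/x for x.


Cross multiply: 4 × x = 25 × 16
4x = 400
x = 400 / 4
= 100.00

100.00


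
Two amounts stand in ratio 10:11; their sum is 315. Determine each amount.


Let A = 10k, B = 11k.
10k + 11k = 315
21k = 315 → k = 315/21 = 15
A = 10×15 = 150, B = 11×15 = 165
= A = 150, B = 165

A = 150, B = 165


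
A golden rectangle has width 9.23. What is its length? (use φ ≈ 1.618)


φ = (1 + √5) / 2 ≈ 1.618
Length = width × φ = 9.23 × 1.618 = 14.93414
≈ 14.93

14.93


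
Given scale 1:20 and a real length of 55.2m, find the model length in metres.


Model size = real / scale
= 55.2 / 20
= 2.7600 m

2.7600 m


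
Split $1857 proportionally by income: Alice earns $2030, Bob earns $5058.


Total income = 2030 + 5058 = $7088
Alice: $1857 × 2030/7088 = $531.84
Bob: $1857 × 5058/7088 = $1325.16
= Alice: $531.84, Bob: $1325.16

Alice: $531.84, Bob: $1325.16


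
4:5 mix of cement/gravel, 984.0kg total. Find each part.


Total parts = 4 + 5 = 9
cement: 984.0 × 4/9 = 437.3kg
gravel: 984.0 × 5/9 = 546.7kg
= 437.3kg and 546.7kg

437.3kg and 546.7kg


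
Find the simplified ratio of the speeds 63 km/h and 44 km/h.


Ratio = 63:44
GCD = 1
Simplified = 63:44
Time ratio (same distance) = 44:63
Speed ratio = 63:44

63:44


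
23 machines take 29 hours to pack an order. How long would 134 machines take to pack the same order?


Inverse proportion: x × y = constant
k = 23 × 29 = 667
y₂ = k / 134 = 667 / 134
= 4.98

4.98


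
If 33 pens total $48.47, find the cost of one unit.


Unit rate = total / quantity
= 48.47 / 33
= $1.47 per unit

$1.47 per unit


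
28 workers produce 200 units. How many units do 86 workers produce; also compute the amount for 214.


Direct proportion: y/x = constant
k = 200/28 ≈ 7.1429
y at x=86: k × 86 = 200 × 86 / 28 = 17200/28 ≈ 614.29
y at x=214: k × 214 = 200 × 214 / 28 = 42800/28 ≈ 1528.57
= 614.29 and 1528.57

614.29 and 1528.57


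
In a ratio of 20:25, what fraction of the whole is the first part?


Total parts = 20 + 25 = 45
First part: 20/45 = 4/9
= 4/9

4/9


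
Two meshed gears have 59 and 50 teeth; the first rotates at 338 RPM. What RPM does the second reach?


Gear ratio = 59:50 = 59:50
RPM_B = RPM_A × (teeth_A / teeth_B)
= 338 × (59/50)
= 398.8 RPM

398.8 RPM


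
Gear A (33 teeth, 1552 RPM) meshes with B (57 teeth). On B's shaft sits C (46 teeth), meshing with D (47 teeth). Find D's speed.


Stage 1: RPM_B = RPM_A × t_A/t_B = 1552 × 33/57 = 51216/57 ≈ 898.53
B and C share a shaft → RPM_C = RPM_B
Stage 2: RPM_D = RPM_C × t_C/t_D = RPM_A × (t_A×t_C)/(t_B×t_D)
Overall ratio = (33×46)/(57×47) = 1518/2679
RPM_D = 1552 × 1518/2679 = 2355936/2679
≈ 879.41 RPM

879.41 RPM


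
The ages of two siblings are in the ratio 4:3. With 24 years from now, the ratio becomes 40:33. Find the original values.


Let A = 4k, B = 3k.
(4k + 24) / (3k + 24) = 40/33
Cross-multiply: 33(4k + 24) = 40(3k + 24)
132k + 792 = 120k + 960
132k - 120k = 960 - 792
12k = 168
k = 168/12 = 14
A = 4×14 = 56, B = 3×14 = 42
= A = 56, B = 42

A = 56, B = 42


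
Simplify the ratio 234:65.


GCD(234, 65) = 13
234/13 : 65/13
= 18:5

18:5


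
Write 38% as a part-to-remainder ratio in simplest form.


38% means 38 parts out of 100; remainder = 62
Part : remainder = 38:62
GCD = 2
= 19:31

19:31


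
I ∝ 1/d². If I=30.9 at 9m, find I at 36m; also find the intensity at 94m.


I₁d₁² = I₂d₂²
I at 36m = 30.9 × (9/36)² = 30.9 × 81/1296 = 2502.9/1296 ≈ 1.9313
I at 94m = 30.9 × (9/94)² = 30.9 × 81/8836 = 2502.9/8836 ≈ 0.2833
= 1.9313 and 0.2833

1.9313 and 0.2833


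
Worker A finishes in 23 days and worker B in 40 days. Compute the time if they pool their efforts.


Rate of A = 1/23 per day
Rate of B = 1/40 per day
Combined rate = 1/23 + 1/40 = 63/920 ≈ 0.0685 per day
Days = 1 / combined rate = 920/63
≈ 14.60 days

14.60 days


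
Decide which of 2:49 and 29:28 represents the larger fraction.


2/49 = 0.0408
29/28 = 1.0357
0.0408 < 1.0357, so 2:49 is less
= 29:28

29:28


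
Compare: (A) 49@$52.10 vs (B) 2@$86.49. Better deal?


Deal A: $52.10/49 = $1.0633/unit
Deal B: $86.49/2 = $43.2450/unit
A is cheaper per unit
= Deal A

Deal A


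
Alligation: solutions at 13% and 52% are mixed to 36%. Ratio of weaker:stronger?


Let x parts of 13% mix with y parts of 52%.
13x + 52y = 36(x + y)
13x + 52y = 36x + 36y
x(13 - 36) = y(36 - 52)
x/y = (52 - 36)/(36 - 13) = 16/23
Simplify: 16:23
= 16:23

16:23


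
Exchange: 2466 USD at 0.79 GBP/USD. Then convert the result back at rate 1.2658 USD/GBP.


Amount × rate = 2466 × 0.79 = 1948.14 GBP
Round-trip: 1948.14 × 1.2658 = 2465.96 USD
= 1948.14 GBP, then 2465.96 USD

1948.14 GBP, then 2465.96 USD


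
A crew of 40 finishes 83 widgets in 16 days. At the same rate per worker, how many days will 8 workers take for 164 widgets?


Days ∝ work / workers, so d₂ = d₁ × (m₁/m₂) × (w₂/w₁)
Workers factor (inverse): 40/8 = 5.0000
Work factor (direct): 164/83 ≈ 1.9759
d₂ = 16 × 40/8 × 164/83 = (16 × 40 × 164) / (8 × 83) = 104960/664
≈ 158.07 days

158.07 days


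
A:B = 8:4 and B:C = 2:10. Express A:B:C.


Match B: multiply A:B by 2 → 16:8
Multiply B:C by 4 → 8:40
Combined: 16:8:40
GCD = 8
= 2:1:5

2:1:5


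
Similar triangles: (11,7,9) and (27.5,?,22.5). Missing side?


Scale factor = 27.5/11 = 2.5
Missing side = 7 × 2.5
= 17.5

17.5


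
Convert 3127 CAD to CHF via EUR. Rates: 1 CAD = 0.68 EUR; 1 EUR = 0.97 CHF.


Step 1: 3127 CAD × 0.68 = 2126.36 EUR
Step 2: 2126.36 EUR × 0.97 = 2062.57 CHF
Implied rate CAD→CHF = 0.68 × 0.97 = 0.6596
= 2062.57 CHF

2062.57 CHF


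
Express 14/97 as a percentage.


Percentage = (part / whole) × 100
= (14 / 97) × 100
≈ 14.43%

14.43%


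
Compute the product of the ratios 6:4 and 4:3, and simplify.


Compound ratio = (6×4) : (4×3)
= 24:12
GCD = 12
= 2:1

2:1


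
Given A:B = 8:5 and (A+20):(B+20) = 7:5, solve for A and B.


Let A = 8k, B = 5k.
(8k + 20) / (5k + 20) = 7/5
Cross-multiply: 5(8k + 20) = 7(5k + 20)
40k + 100 = 35k + 140
40k - 35k = 140 - 100
5k = 40
k = 40/5 = 8
A = 8×8 = 64, B = 5×8 = 40
= A = 64, B = 40

A = 64, B = 40


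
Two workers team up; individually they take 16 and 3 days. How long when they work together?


Rate of A = 1/16 per day
Rate of B = 1/3 per day
Combined rate = 1/16 + 1/3 = 19/48 ≈ 0.3958 per day
Days = 1 / combined rate = 48/19
≈ 2.53 days

2.53 days


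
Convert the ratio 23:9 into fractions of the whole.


Total parts = 23 + 9 = 32
First part: 23/32 = 23/32
Second part: 9/32 = 9/32
= 23/32 and 9/32

23/32 and 9/32


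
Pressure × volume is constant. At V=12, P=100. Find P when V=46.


Inverse proportion: x × y = constant
k = 12 × 100 = 1200
y₂ = k / 46 = 1200 / 46
= 26.09

26.09


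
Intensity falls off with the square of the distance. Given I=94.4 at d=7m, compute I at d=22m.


I₁d₁² = I₂d₂²
I₂ = I₁ × (d₁/d₂)²
= 94.4 × (7/22)²
= 94.4 × 49/484
= 4625.6/484
≈ 9.5570

9.5570


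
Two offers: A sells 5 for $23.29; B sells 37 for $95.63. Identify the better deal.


Deal A: $23.29/5 = $4.6580/unit
Deal B: $95.63/37 = $2.5846/unit
B is cheaper per unit
= Deal B

Deal B


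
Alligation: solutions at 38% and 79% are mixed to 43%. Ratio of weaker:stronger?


Let x parts of 38% mix with y parts of 79%.
38x + 79y = 43(x + y)
38x + 79y = 43x + 43y
x(38 - 43) = y(43 - 79)
x/y = (79 - 43)/(43 - 38) = 36/5
Simplify: 36:5
= 36:5

36:5


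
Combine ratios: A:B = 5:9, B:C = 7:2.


Match B: multiply A:B by 7 → 35:63
Multiply B:C by 9 → 63:18
Combined: 35:63:18
GCD = 1
= 35:63:18

35:63:18


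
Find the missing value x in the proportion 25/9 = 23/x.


Cross multiply: 25 × x = 9 × 23
25x = 207
x = 207 / 25
= 8.28

8.28


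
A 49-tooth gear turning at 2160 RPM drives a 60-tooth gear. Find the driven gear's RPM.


Gear ratio = 49:60 = 49:60
RPM_B = RPM_A × (teeth_A / teeth_B)
= 2160 × (49/60)
= 1764.0 RPM

1764.0 RPM


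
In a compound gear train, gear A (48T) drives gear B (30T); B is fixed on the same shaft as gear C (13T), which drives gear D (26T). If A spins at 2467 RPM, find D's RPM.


Stage 1: RPM_B = RPM_A × t_A/t_B = 2467 × 48/30 = 118416/30 = 3947.20
B and C share a shaft → RPM_C = RPM_B
Stage 2: RPM_D = RPM_C × t_C/t_D = RPM_A × (t_A×t_C)/(t_B×t_D)
Overall ratio = (48×13)/(30×26) = 624/780
RPM_D = 2467 × 624/780 = 1539408/780
= 1973.60 RPM

1973.60 RPM


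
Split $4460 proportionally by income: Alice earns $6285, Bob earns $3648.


Total income = 6285 + 3648 = $9933
Alice: $4460 × 6285/9933 = $2822.02
Bob: $4460 × 3648/9933 = $1637.98
= Alice: $2822.02, Bob: $1637.98

Alice: $2822.02, Bob: $1637.98


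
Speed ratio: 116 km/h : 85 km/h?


Ratio = 116:85
GCD = 1
Simplified = 116:85
Time ratio (same distance) = 85:116
Speed ratio = 116:85

116:85


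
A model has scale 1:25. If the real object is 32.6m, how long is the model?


Model size = real / scale
= 32.6 / 25
= 1.3040 m

1.3040 m


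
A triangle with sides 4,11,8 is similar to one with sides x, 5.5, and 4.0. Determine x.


Scale factor = 5.5/11 = 0.5
Missing side = 4 × 0.5
= 2.0

2.0


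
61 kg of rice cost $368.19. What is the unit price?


Unit rate = total / quantity
= 368.19 / 61
= $6.04 per unit

$6.04 per unit


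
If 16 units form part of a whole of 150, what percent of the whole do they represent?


Percentage = (part / whole) × 100
= (16 / 150) × 100
≈ 10.67%

10.67%


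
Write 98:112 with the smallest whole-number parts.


GCD(98, 112) = 14
98/14 : 112/14
= 7:8

7:8


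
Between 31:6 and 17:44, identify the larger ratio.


31/6 = 5.1667
17/44 = 0.3864
5.1667 > 0.3864, so 31:6 is greater
= 31:6

31:6


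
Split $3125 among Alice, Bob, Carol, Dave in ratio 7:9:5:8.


Total parts = 7 + 9 + 5 + 8 = 29
Alice: 3125 × 7/29 = 754.31
Bob: 3125 × 9/29 = 969.83
Carol: 3125 × 5/29 = 538.79
Dave: 3125 × 8/29 = 862.07
= Alice: $754.31, Bob: $969.83, Carol: $538.79, Dave: $862.07

Alice: $754.31, Bob: $969.83, Carol: $538.79, Dave: $862.07


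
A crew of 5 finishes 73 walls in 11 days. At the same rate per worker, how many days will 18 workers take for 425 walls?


Days ∝ work / workers, so d₂ = d₁ × (m₁/m₂) × (w₂/w₁)
Workers factor (inverse): 5/18 ≈ 0.2778
Work factor (direct): 425/73 ≈ 5.8219
d₂ = 11 × 5/18 × 425/73 = (11 × 5 × 425) / (18 × 73) = 23375/1314
≈ 17.79 days

17.79 days


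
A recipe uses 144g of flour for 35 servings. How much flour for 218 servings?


Direct proportion: y/x = constant
k = 144/35 ≈ 4.1143
y₂ = k × 218 = 144 × 218 / 35 = 31392/35
≈ 896.91

896.91


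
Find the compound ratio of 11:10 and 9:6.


Compound ratio = (11×9) : (10×6)
= 99:60
GCD = 3
= 33:20

33:20


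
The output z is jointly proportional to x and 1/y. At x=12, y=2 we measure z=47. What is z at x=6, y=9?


z = k·x/y
Solve for k using the known point: k = z·y/x = 47×2/12 = 94/12 ≈ 7.8333
Now evaluate at x=6, y=9:
z = k × 6 / 9 = (94 × 6) / (12 × 9) = 564/108
≈ 5.2222

5.2222


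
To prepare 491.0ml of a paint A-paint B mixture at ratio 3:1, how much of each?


Total parts = 3 + 1 = 4
paint A: 491.0 × 3/4 = 368.3ml
paint B: 491.0 × 1/4 = 122.8ml
= 368.3ml and 122.8ml

368.3ml and 122.8ml


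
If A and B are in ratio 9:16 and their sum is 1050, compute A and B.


Let A = 9k, B = 16k.
9k + 16k = 1050
25k = 1050 → k = 1050/25 = 42
A = 9×42 = 378, B = 16×42 = 672
= A = 378, B = 672

A = 378, B = 672


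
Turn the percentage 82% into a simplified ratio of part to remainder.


82% means 82 parts out of 100; remainder = 18
Part : remainder = 82:18
GCD = 2
= 41:9

41:9


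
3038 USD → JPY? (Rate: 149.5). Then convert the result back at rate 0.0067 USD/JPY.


Amount × rate = 3038 × 149.5 = 454181.00 JPY
Round-trip: 454181.00 × 0.0067 = 3043.01 USD
= 454181.00 JPY, then 3043.01 USD

454181.00 JPY, then 3043.01 USD


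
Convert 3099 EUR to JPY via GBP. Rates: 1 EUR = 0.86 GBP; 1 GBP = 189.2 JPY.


Step 1: 3099 EUR × 0.86 = 2665.14 GBP
Step 2: 2665.14 GBP × 189.2 = 504244.49 JPY
Implied rate EUR→JPY = 0.86 × 189.2 = 162.7120
= 504244.49 JPY

504244.49 JPY


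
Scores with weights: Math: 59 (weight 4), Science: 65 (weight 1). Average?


Numerator = 59×4 + 65×1
= 236 + 65
= 301
Total weight = 5
Weighted avg = 301/5
= 60.20

60.20


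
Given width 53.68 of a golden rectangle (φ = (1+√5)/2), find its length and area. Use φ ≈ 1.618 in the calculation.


φ = (1 + √5) / 2 ≈ 1.618
Length = width × φ = 53.68 × 1.618 = 86.85424
≈ 86.85
Area = width × length = 53.68 × 86.85424 = 4662.3356032 ≈ 4662.34
= Length: 86.85, Area: 4662.34

Length: 86.85, Area: 4662.34


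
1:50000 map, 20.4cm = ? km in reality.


Real distance = map distance × scale
= 20.4cm × 50000
= 1020000 cm = 10200.0 m
= 10.200 km

10.200 km


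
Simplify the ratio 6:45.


GCD(6, 45) = 3
6/3 : 45/3
= 2:15

2:15


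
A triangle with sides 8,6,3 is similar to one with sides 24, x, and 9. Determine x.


Scale factor = 24/8 = 3
Missing side = 6 × 3
= 18.0

18.0


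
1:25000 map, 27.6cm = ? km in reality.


Real distance = map distance × scale
= 27.6cm × 25000
= 690000 cm = 6900.0 m
= 6.900 km

6.900 km


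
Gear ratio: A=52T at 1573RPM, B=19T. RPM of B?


Gear ratio = 52:19 = 52:19
RPM_B = RPM_A × (teeth_A / teeth_B)
= 1573 × (52/19)
= 4305.1 RPM

4305.1 RPM


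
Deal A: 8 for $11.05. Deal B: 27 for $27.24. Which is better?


Deal A: $11.05/8 = $1.3813/unit
Deal B: $27.24/27 = $1.0089/unit
B is cheaper per unit
= Deal B

Deal B


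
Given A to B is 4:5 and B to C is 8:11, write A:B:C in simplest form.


Match B: multiply A:B by 8 → 32:40
Multiply B:C by 5 → 40:55
Combined: 32:40:55
GCD = 1
= 32:40:55

32:40:55
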